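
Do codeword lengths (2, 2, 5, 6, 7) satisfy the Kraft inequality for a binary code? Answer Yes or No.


Kraft sum = sum(2^(-l_i)) = 0.5547, need <= 1. Result: satisfied (a binary prefix-free code with these lengths exists)

Yes


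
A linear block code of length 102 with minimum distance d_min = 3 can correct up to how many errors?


Correction capability = floor((d-1)/2) = floor((3-1)/2) = 1

1 errors


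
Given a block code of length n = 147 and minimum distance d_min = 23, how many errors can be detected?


Detection capability = d_min - 1 = 23 - 1 = 22

22 errors


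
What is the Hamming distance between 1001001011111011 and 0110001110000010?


Count differing positions: ^ ^ ^ ^ . . . ^ . ^ ^ ^ ^ . . ^ = 10 differences

10


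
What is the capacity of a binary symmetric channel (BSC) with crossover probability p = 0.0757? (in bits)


H(p) = -p*log2(p) - (1-p)*log2(1-p) = -0.0757*log2(0.0757) - 0.9243*log2(0.9243) = 0.281874 + 0.104970 = 0.3868. C = 1 - H(p) = 1 - 0.3868 = 0.6132

0.6132 bits


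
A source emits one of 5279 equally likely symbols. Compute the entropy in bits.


H = log2(n) = log2(5279) = 12.366

12.366 bits


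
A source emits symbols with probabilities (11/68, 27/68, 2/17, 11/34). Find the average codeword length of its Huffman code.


Huffman construction (repeatedly merge the two least-probable nodes; each merge adds 1 bit to every symbol beneath it): 2/17 + 11/68 = 19/68; 19/68 + 11/34 = 41/68; 27/68 + 41/68 = 1. Resulting codeword lengths (in the order the probabilities were given): (3, 1, 3, 2). L_avg = sum(p_i * l_i) = 11/68*3 + 27/68*1 + 2/17*3 + 11/34*2 = 32/17 = 1.8824

1.8824 bits


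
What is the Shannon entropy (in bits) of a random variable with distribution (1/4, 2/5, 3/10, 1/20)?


H = -sum(p_i * log2(p_i)). Terms: -(1/4)*log2(1/4) = 0.500000; -(2/5)*log2(2/5) = 0.528771; -(3/10)*log2(3/10) = 0.521090; -(1/20)*log2(1/20) = 0.216096. H = 0.500000 + 0.528771 + 0.521090 + 0.216096 = 1.766

1.766 bits


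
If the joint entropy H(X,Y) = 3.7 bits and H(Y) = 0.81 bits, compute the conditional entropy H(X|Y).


H(X|Y) = H(X,Y) - H(Y) = 3.7 - 0.81 = 2.89

2.89 bits


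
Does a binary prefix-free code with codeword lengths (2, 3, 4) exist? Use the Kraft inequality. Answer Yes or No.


Kraft sum = sum(2^(-l_i)) = 0.4375, need <= 1. Result: satisfied (a binary prefix-free code with these lengths exists)

Yes


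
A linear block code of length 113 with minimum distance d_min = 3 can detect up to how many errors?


Detection capability = d_min - 1 = 3 - 1 = 2

2 errors


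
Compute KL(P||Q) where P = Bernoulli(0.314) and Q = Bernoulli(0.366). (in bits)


KL = p*log2(p/q) + (1-p)*log2((1-p)/(1-q)) = 0.314*log2(0.314/0.366) + 0.686*log2(0.686/0.634) = 0.0086

0.0086 bits


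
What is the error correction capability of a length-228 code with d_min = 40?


Correction capability = floor((d-1)/2) = floor((40-1)/2) = 19

19 errors


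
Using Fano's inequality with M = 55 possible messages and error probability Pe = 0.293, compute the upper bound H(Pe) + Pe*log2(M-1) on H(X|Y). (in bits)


H(Pe) = -Pe*log2(Pe) - (1-Pe)*log2(1-Pe) = -0.293*log2(0.293) - 0.707*log2(0.707) = 0.518911 + 0.353654 = 0.8726. Pe*log2(M-1) = 0.293*log2(54) = 1.686182. Bound = H(Pe) + Pe*log2(M-1) = 0.518911 + 0.353654 + 1.686182 = 2.5587

2.5587 bits


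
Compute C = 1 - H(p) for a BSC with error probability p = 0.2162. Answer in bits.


H(p) = -p*log2(p) - (1-p)*log2(1-p) = -0.2162*log2(0.2162) - 0.7838*log2(0.7838) = 0.477707 + 0.275461 = 0.7532. C = 1 - H(p) = 1 - 0.7532 = 0.2468

0.2468 bits


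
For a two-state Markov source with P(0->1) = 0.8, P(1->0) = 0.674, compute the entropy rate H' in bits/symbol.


Stationary distribution: pi_0 = p10/(p01+p10) = 0.4573, pi_1 = 0.5427. Entropy rate H' = pi_0*H(p01) + pi_1*H(p10) = 0.4573*0.7219 + 0.5427*0.9108 = 0.8244

0.8244 bits/symbol


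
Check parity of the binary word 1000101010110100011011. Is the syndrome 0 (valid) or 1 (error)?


Syndrome = XOR of all bits = 1 XOR 0 XOR 0 XOR 0 XOR 1 XOR 0 XOR 1 XOR 0 XOR 1 XOR 0 XOR 1 XOR 1 XOR 0 XOR 1 XOR 0 XOR 0 XOR 0 XOR 1 XOR 1 XOR 0 XOR 1 XOR 1 = 1

1


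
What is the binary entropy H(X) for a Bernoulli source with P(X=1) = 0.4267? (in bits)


H = -p*log2(p) - (1-p)*log2(1-p). -0.4267*log2(0.4267) = 0.524289; -0.5733*log2(0.5733) = 0.460152. H = 0.524289 + 0.460152 = 0.9844

0.9844 bits


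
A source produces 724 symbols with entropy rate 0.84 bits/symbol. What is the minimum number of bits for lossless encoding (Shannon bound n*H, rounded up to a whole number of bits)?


Minimum bits >= n * H = 724 * 0.84 = 608.16, rounded up to a whole number of bits = 609

609 bits


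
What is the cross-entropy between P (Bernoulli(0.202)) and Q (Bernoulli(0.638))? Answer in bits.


H(P,Q) = -p*log2(q) - (1-p)*log2(1-q). -0.202*log2(0.638) = 0.130971; -0.798*log2(0.362) = 1.169819. H(P,Q) = 0.130971 + 1.169819 = 1.3008

1.3008 bits


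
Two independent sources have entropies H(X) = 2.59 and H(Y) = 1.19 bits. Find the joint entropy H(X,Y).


For independent variables, H(X,Y) = H(X) + H(Y) = 2.59 + 1.19 = 3.78

3.78 bits


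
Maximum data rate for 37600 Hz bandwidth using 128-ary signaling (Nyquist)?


Rate = 2 * B * log2(M) = 2 * 37600 * 7.0 = 526400.0

526400.0 bps


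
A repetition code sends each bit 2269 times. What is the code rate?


Rate = k/n = 1/2269

1/2269


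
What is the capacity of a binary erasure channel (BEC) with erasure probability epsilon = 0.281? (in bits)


C = 1 - epsilon = 1 - 0.281 = 0.719

0.719 bits


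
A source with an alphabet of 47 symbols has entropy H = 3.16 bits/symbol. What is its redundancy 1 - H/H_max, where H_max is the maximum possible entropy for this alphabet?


H_max = log2(K) = log2(47) = 5.5546 bits/symbol. Redundancy = 1 - H/H_max = 1 - 3.16/5.5546 = 1 - 0.5689 = 0.4311

0.4311


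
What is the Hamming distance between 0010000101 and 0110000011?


Count differing positions: . ^ . . . . . ^ ^ . = 3 differences

3


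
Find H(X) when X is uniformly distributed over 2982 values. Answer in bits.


H = log2(n) = log2(2982) = 11.5421

11.5421 bits


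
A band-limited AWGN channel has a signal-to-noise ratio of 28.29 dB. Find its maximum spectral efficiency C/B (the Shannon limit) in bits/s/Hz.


SNR_linear = 10^(28.29/10) = 674.528; C/B = log2(1 + SNR_linear) = log2(1 + 674.528) = 9.3999

9.3999 bits/s/Hz


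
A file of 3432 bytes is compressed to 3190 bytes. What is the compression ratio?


Ratio = original / compressed = 3432 / 3190 = 1.0759

1.0759


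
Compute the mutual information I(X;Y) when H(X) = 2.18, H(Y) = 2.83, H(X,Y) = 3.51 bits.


I(X;Y) = H(X) + H(Y) - H(X,Y) = 2.18 + 2.83 - 3.51 = 1.5

1.5 bits


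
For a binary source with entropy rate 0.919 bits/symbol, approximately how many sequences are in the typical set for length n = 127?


log2|A_typical| = nH = 127 * 0.919 = 116.713, so |A_typical| ~ 2^116.713 = 1.362e+35

1.362e+35


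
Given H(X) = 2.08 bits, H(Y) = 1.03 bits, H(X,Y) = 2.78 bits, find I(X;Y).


I(X;Y) = H(X) + H(Y) - H(X,Y) = 2.08 + 1.03 - 2.78 = 0.33

0.33 bits


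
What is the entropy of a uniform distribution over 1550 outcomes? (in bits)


H = log2(n) = log2(1550) = 10.5981

10.5981 bits


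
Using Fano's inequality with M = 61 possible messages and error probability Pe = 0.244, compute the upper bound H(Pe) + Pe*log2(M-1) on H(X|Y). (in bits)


H(Pe) = -Pe*log2(Pe) - (1-Pe)*log2(1-Pe) = -0.244*log2(0.244) - 0.756*log2(0.756) = 0.496551 + 0.305078 = 0.8016. Pe*log2(M-1) = 0.244*log2(60) = 1.441281. Bound = H(Pe) + Pe*log2(M-1) = 0.496551 + 0.305078 + 1.441281 = 2.2429

2.2429 bits


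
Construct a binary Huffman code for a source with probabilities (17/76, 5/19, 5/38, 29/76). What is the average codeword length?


Huffman construction (repeatedly merge the two least-probable nodes; each merge adds 1 bit to every symbol beneath it): 5/38 + 17/76 = 27/76; 5/19 + 27/76 = 47/76; 29/76 + 47/76 = 1. Resulting codeword lengths (in the order the probabilities were given): (3, 2, 3, 1). L_avg = sum(p_i * l_i) = 17/76*3 + 5/19*2 + 5/38*3 + 29/76*1 = 75/38 = 1.9737

1.9737 bits


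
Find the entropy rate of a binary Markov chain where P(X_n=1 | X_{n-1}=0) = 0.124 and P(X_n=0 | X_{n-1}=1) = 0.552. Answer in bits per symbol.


Stationary distribution: pi_0 = p10/(p01+p10) = 0.8166, pi_1 = 0.1834. Entropy rate H' = pi_0*H(p01) + pi_1*H(p10) = 0.8166*0.5408 + 0.1834*0.9922 = 0.6236

0.6236 bits/symbol


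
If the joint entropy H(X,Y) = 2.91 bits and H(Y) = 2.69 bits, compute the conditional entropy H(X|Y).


H(X|Y) = H(X,Y) - H(Y) = 2.91 - 2.69 = 0.22

0.22 bits


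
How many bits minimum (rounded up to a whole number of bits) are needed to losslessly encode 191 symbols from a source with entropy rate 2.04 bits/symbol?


Minimum bits >= n * H = 191 * 2.04 = 389.64, rounded up to a whole number of bits = 390

390 bits


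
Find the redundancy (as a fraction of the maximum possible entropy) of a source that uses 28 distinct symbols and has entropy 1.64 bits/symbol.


H_max = log2(K) = log2(28) = 4.8074 bits/symbol. Redundancy = 1 - H/H_max = 1 - 1.64/4.8074 = 1 - 0.3411 = 0.6589

0.6589


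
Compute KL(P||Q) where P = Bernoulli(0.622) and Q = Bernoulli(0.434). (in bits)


KL = p*log2(p/q) + (1-p)*log2((1-p)/(1-q)) = 0.622*log2(0.622/0.434) + 0.378*log2(0.378/0.566) = 0.1028

0.1028 bits


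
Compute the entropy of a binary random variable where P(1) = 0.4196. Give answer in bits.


H = -p*log2(p) - (1-p)*log2(1-p). -0.4196*log2(0.4196) = 0.525722; -0.5804*log2(0.5804) = 0.455545. H = 0.525722 + 0.455545 = 0.9813

0.9813 bits


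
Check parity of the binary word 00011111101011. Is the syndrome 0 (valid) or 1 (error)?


Syndrome = XOR of all bits = 0 XOR 0 XOR 0 XOR 1 XOR 1 XOR 1 XOR 1 XOR 1 XOR 1 XOR 0 XOR 1 XOR 0 XOR 1 XOR 1 = 1

1


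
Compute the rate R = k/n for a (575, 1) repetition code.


Rate = k/n = 1/575

1/575


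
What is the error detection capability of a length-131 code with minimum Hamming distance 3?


Detection capability = d_min - 1 = 3 - 1 = 2

2 errors


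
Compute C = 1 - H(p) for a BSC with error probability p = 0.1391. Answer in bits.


H(p) = -p*log2(p) - (1-p)*log2(1-p) = -0.1391*log2(0.1391) - 0.8609*log2(0.8609) = 0.395852 + 0.186025 = 0.5819. C = 1 - H(p) = 1 - 0.5819 = 0.4181

0.4181 bits


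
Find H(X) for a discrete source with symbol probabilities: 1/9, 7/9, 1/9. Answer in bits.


H = -sum(p_i * log2(p_i)). Terms: -(1/9)*log2(1/9) = 0.352214; -(7/9)*log2(7/9) = 0.281999; -(1/9)*log2(1/9) = 0.352214. H = 0.352214 + 0.281999 + 0.352214 = 0.9864

0.9864 bits


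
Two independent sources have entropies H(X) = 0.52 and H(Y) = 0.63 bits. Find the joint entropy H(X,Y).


For independent variables, H(X,Y) = H(X) + H(Y) = 0.52 + 0.63 = 1.15

1.15 bits


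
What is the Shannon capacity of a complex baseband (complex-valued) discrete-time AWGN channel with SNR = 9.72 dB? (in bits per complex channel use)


SNR_linear = 10^(9.72/10) = 9.3756; C = log2(1 + SNR_linear) = log2(1 + 9.3756) = 3.3751

3.3751 bits/channel use


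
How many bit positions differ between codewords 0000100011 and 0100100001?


Count differing positions: . ^ . . . . . . ^ . = 2 differences

2


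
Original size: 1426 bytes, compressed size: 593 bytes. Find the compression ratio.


Ratio = original / compressed = 1426 / 593 = 2.4047

2.4047


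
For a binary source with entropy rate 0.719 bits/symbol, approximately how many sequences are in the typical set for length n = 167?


log2|A_typical| = nH = 167 * 0.719 = 120.073, so |A_typical| ~ 2^120.073 = 1.398e+36

1.398e+36


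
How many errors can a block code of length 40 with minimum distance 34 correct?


Correction capability = floor((d-1)/2) = floor((34-1)/2) = 16

16 errors


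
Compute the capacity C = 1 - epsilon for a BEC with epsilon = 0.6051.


C = 1 - epsilon = 1 - 0.6051 = 0.3949

0.3949 bits


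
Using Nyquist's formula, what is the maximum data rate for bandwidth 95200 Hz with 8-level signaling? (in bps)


Rate = 2 * B * log2(M) = 2 * 95200 * 3.0 = 571200.0

571200.0 bps


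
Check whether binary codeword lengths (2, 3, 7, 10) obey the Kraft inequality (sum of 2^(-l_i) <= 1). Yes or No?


Kraft sum = sum(2^(-l_i)) = 0.3838, need <= 1. Result: satisfied (a binary prefix-free code with these lengths exists)

Yes


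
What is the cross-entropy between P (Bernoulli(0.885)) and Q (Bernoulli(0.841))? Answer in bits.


H(P,Q) = -p*log2(q) - (1-p)*log2(1-q). -0.885*log2(0.841) = 0.221093; -0.115*log2(0.159) = 0.305084. H(P,Q) = 0.221093 + 0.305084 = 0.5262

0.5262 bits


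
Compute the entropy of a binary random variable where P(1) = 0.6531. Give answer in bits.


H = -p*log2(p) - (1-p)*log2(1-p). -0.6531*log2(0.6531) = 0.401411; -0.3469*log2(0.3469) = 0.529858. H = 0.401411 + 0.529858 = 0.9313

0.9313 bits


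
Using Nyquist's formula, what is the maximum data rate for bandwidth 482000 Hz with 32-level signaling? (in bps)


Rate = 2 * B * log2(M) = 2 * 482000 * 5.0 = 4820000.0

4820000.0 bps


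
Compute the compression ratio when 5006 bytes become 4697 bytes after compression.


Ratio = original / compressed = 5006 / 4697 = 1.0658

1.0658


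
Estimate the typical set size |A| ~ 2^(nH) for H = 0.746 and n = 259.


log2|A_typical| = nH = 259 * 0.746 = 193.214, so |A_typical| ~ 2^193.214 = 1.456e+58

1.456e+58


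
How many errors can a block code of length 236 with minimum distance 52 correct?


Correction capability = floor((d-1)/2) = floor((52-1)/2) = 25

25 errors


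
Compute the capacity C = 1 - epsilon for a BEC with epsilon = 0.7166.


C = 1 - epsilon = 1 - 0.7166 = 0.2834

0.2834 bits


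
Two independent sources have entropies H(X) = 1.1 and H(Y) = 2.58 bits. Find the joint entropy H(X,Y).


For independent variables, H(X,Y) = H(X) + H(Y) = 1.1 + 2.58 = 3.68

3.68 bits


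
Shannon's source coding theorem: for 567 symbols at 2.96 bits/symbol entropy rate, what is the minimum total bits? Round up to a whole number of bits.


Minimum bits >= n * H = 567 * 2.96 = 1678.32, rounded up to a whole number of bits = 1679

1679 bits


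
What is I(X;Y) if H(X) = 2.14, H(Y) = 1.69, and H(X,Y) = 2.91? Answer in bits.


I(X;Y) = H(X) + H(Y) - H(X,Y) = 2.14 + 1.69 - 2.91 = 0.92

0.92 bits


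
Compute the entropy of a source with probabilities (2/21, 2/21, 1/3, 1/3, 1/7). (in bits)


H = -sum(p_i * log2(p_i)). Terms: -(2/21)*log2(2/21) = 0.323078; -(2/21)*log2(2/21) = 0.323078; -(1/3)*log2(1/3) = 0.528321; -(1/3)*log2(1/3) = 0.528321; -(1/7)*log2(1/7) = 0.401051. H = 0.323078 + 0.323078 + 0.528321 + 0.528321 + 0.401051 = 2.1038

2.1038 bits


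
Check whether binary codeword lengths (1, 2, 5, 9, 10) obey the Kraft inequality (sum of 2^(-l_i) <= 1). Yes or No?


Kraft sum = sum(2^(-l_i)) = 0.7842, need <= 1. Result: satisfied (a binary prefix-free code with these lengths exists)

Yes


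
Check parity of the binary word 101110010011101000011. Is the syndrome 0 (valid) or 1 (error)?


Syndrome = XOR of all bits = 1 XOR 0 XOR 1 XOR 1 XOR 1 XOR 0 XOR 0 XOR 1 XOR 0 XOR 0 XOR 1 XOR 1 XOR 1 XOR 0 XOR 1 XOR 0 XOR 0 XOR 0 XOR 0 XOR 1 XOR 1 = 1

1


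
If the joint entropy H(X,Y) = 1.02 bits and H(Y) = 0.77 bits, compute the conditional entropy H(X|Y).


H(X|Y) = H(X,Y) - H(Y) = 1.02 - 0.77 = 0.25

0.25 bits


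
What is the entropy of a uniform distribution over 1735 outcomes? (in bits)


H = log2(n) = log2(1735) = 10.7607

10.7607 bits


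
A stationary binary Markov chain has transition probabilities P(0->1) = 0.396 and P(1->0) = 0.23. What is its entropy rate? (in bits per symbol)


Stationary distribution: pi_0 = p10/(p01+p10) = 0.3674, pi_1 = 0.6326. Entropy rate H' = pi_0*H(p01) + pi_1*H(p10) = 0.3674*0.9686 + 0.6326*0.778 = 0.848

0.848 bits/symbol


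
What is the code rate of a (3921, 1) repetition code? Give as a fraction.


Rate = k/n = 1/3921

1/3921


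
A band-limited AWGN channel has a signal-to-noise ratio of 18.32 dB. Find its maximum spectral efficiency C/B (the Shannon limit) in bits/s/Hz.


SNR_linear = 10^(18.32/10) = 67.9204; C/B = log2(1 + SNR_linear) = log2(1 + 67.9204) = 6.1069

6.1069 bits/s/Hz


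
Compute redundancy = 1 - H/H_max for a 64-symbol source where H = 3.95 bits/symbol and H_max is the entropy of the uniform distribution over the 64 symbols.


H_max = log2(K) = log2(64) = 6.0 bits/symbol. Redundancy = 1 - H/H_max = 1 - 3.95/6.0 = 1 - 0.6583 = 0.3417

0.3417


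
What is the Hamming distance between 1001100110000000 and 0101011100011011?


Count differing positions: ^ ^ . . ^ ^ ^ . ^ . . ^ ^ . ^ ^ = 10 differences

10


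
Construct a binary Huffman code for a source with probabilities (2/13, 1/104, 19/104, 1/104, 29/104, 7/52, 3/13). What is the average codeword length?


Huffman construction (repeatedly merge the two least-probable nodes; each merge adds 1 bit to every symbol beneath it): 1/104 + 1/104 = 1/52; 1/52 + 7/52 = 2/13; 2/13 + 2/13 = 4/13; 19/104 + 3/13 = 43/104; 29/104 + 4/13 = 61/104; 43/104 + 61/104 = 1. Resulting codeword lengths (in the order the probabilities were given): (3, 5, 2, 5, 2, 4, 2). L_avg = sum(p_i * l_i) = 2/13*3 + 1/104*5 + 19/104*2 + 1/104*5 + 29/104*2 + 7/52*4 + 3/13*2 = 129/52 = 2.4808

2.4808 bits


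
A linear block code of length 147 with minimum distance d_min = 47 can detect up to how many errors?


Detection capability = d_min - 1 = 47 - 1 = 46

46 errors


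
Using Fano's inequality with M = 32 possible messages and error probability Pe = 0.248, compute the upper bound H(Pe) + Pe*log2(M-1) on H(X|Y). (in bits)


H(Pe) = -Pe*log2(Pe) - (1-Pe)*log2(1-Pe) = -0.248*log2(0.248) - 0.752*log2(0.752) = 0.498874 + 0.309219 = 0.8081. Pe*log2(M-1) = 0.248*log2(31) = 1.228641. Bound = H(Pe) + Pe*log2(M-1) = 0.498874 + 0.309219 + 1.228641 = 2.0367

2.0367 bits


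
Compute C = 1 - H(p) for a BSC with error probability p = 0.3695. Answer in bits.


H(p) = -p*log2(p) - (1-p)*log2(1-p) = -0.3695*log2(0.3695) - 0.6305*log2(0.6305) = 0.530733 + 0.419555 = 0.9503. C = 1 - H(p) = 1 - 0.9503 = 0.0497

0.0497 bits


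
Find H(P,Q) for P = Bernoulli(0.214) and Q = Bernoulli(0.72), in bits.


H(P,Q) = -p*log2(q) - (1-p)*log2(1-q). -0.214*log2(0.72) = 0.101421; -0.786*log2(0.28) = 1.443490. H(P,Q) = 0.101421 + 1.443490 = 1.5449

1.5449 bits


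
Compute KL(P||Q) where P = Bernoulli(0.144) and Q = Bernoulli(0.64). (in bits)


KL = p*log2(p/q) + (1-p)*log2((1-p)/(1-q)) = 0.144*log2(0.144/0.64) + 0.856*log2(0.856/0.36) = 0.7598

0.7598 bits


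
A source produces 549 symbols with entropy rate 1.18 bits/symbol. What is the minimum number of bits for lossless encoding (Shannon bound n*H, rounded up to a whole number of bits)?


Minimum bits >= n * H = 549 * 1.18 = 647.82, rounded up to a whole number of bits = 648

648 bits


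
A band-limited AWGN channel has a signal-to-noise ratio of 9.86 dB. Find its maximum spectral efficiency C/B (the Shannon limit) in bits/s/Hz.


SNR_linear = 10^(9.86/10) = 9.6828; C/B = log2(1 + SNR_linear) = log2(1 + 9.6828) = 3.4172

3.4172 bits/s/Hz


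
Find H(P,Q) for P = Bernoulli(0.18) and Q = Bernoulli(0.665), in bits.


H(P,Q) = -p*log2(q) - (1-p)*log2(1-q). -0.18*log2(0.665) = 0.105943; -0.82*log2(0.335) = 1.293769. H(P,Q) = 0.105943 + 1.293769 = 1.3997

1.3997 bits


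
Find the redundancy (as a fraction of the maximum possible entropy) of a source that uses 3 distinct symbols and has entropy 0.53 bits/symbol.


H_max = log2(K) = log2(3) = 1.585 bits/symbol. Redundancy = 1 - H/H_max = 1 - 0.53/1.585 = 1 - 0.3344 = 0.6656

0.6656


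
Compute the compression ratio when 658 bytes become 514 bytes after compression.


Ratio = original / compressed = 658 / 514 = 1.2802

1.2802


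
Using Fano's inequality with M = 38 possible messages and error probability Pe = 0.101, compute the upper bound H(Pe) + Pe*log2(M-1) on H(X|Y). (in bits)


H(Pe) = -Pe*log2(Pe) - (1-Pe)*log2(1-Pe) = -0.101*log2(0.101) - 0.899*log2(0.899) = 0.334065 + 0.138093 = 0.4722. Pe*log2(M-1) = 0.101*log2(37) = 0.526155. Bound = H(Pe) + Pe*log2(M-1) = 0.334065 + 0.138093 + 0.526155 = 0.9983

0.9983 bits


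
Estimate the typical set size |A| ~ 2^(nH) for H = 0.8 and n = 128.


log2|A_typical| = nH = 128 * 0.8 = 102.4, so |A_typical| ~ 2^102.4 = 6.691e+30

6.691e+30


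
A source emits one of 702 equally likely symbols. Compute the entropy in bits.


H = log2(n) = log2(702) = 9.4553

9.4553 bits


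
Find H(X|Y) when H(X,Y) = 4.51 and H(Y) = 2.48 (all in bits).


H(X|Y) = H(X,Y) - H(Y) = 4.51 - 2.48 = 2.03

2.03 bits


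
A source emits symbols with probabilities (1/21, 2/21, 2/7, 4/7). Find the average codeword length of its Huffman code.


Huffman construction (repeatedly merge the two least-probable nodes; each merge adds 1 bit to every symbol beneath it): 1/21 + 2/21 = 1/7; 1/7 + 2/7 = 3/7; 3/7 + 4/7 = 1. Resulting codeword lengths (in the order the probabilities were given): (3, 3, 2, 1). L_avg = sum(p_i * l_i) = 1/21*3 + 2/21*3 + 2/7*2 + 4/7*1 = 11/7 = 1.5714

1.5714 bits


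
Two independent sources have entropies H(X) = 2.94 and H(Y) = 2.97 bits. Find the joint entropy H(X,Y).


For independent variables, H(X,Y) = H(X) + H(Y) = 2.94 + 2.97 = 5.91

5.91 bits


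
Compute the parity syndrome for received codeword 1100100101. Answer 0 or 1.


Syndrome = XOR of all bits = 1 XOR 1 XOR 0 XOR 0 XOR 1 XOR 0 XOR 0 XOR 1 XOR 0 XOR 1 = 1

1


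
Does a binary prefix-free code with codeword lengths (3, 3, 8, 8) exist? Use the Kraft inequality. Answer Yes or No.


Kraft sum = sum(2^(-l_i)) = 0.2578, need <= 1. Result: satisfied (a binary prefix-free code with these lengths exists)

Yes


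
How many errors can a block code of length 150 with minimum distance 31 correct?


Correction capability = floor((d-1)/2) = floor((31-1)/2) = 15

15 errors


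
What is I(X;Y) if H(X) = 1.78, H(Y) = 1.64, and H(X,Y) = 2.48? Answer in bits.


I(X;Y) = H(X) + H(Y) - H(X,Y) = 1.78 + 1.64 - 2.48 = 0.94

0.94 bits


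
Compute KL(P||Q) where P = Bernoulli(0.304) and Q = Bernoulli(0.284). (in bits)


KL = p*log2(p/q) + (1-p)*log2((1-p)/(1-q)) = 0.304*log2(0.304/0.284) + 0.696*log2(0.696/0.716) = 0.0014

0.0014 bits


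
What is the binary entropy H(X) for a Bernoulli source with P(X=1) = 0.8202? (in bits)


H = -p*log2(p) - (1-p)*log2(1-p). -0.8202*log2(0.8202) = 0.234538; -0.1798*log2(0.1798) = 0.445101. H = 0.234538 + 0.445101 = 0.6796

0.6796 bits


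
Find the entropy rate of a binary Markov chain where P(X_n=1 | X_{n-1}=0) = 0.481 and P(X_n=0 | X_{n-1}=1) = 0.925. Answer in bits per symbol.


Stationary distribution: pi_0 = p10/(p01+p10) = 0.6579, pi_1 = 0.3421. Entropy rate H' = pi_0*H(p01) + pi_1*H(p10) = 0.6579*0.999 + 0.3421*0.3843 = 0.7887

0.7887 bits/symbol


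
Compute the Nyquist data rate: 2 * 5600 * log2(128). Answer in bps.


Rate = 2 * B * log2(M) = 2 * 5600 * 7.0 = 78400.0

78400.0 bps


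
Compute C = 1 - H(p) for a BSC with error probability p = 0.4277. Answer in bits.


H(p) = -p*log2(p) - (1-p)*log2(1-p) = -0.4277*log2(0.4277) - 0.5723*log2(0.5723) = 0.524073 + 0.460791 = 0.9849. C = 1 - H(p) = 1 - 0.9849 = 0.0151

0.0151 bits


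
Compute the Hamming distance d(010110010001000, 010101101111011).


Count differing positions: . . . . ^ ^ ^ ^ ^ ^ ^ . . ^ ^ = 9 differences

9


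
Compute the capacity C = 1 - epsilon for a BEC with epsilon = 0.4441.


C = 1 - epsilon = 1 - 0.4441 = 0.5559

0.5559 bits


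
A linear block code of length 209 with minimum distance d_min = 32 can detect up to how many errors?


Detection capability = d_min - 1 = 32 - 1 = 31

31 errors


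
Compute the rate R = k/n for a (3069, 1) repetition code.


Rate = k/n = 1/3069

1/3069


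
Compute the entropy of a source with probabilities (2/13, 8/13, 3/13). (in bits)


H = -sum(p_i * log2(p_i)). Terms: -(2/13)*log2(2/13) = 0.415452; -(8/13)*log2(8/13) = 0.431040; -(3/13)*log2(3/13) = 0.488187. H = 0.415452 + 0.431040 + 0.488187 = 1.3347

1.3347 bits


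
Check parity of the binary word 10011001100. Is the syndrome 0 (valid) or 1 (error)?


Syndrome = XOR of all bits = 1 XOR 0 XOR 0 XOR 1 XOR 1 XOR 0 XOR 0 XOR 1 XOR 1 XOR 0 XOR 0 = 1

1


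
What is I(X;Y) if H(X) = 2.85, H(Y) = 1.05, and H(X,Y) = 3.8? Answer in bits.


I(X;Y) = H(X) + H(Y) - H(X,Y) = 2.85 + 1.05 - 3.8 = 0.1

0.1 bits


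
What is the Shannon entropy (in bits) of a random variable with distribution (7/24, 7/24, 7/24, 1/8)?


H = -sum(p_i * log2(p_i)). Terms: -(7/24)*log2(7/24) = 0.518469; -(7/24)*log2(7/24) = 0.518469; -(7/24)*log2(7/24) = 0.518469; -(1/8)*log2(1/8) = 0.375000. H = 0.518469 + 0.518469 + 0.518469 + 0.375000 = 1.9304

1.9304 bits


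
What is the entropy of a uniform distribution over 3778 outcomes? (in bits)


H = log2(n) = log2(3778) = 11.8834

11.8834 bits


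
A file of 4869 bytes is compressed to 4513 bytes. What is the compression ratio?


Ratio = original / compressed = 4869 / 4513 = 1.0789

1.0789


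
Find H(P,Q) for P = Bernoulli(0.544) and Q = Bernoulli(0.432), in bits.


H(P,Q) = -p*log2(q) - (1-p)*log2(1-q). -0.544*log2(0.432) = 0.658728; -0.456*log2(0.568) = 0.372113. H(P,Q) = 0.658728 + 0.372113 = 1.0308

1.0308 bits


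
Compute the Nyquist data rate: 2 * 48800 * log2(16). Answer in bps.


Rate = 2 * B * log2(M) = 2 * 48800 * 4.0 = 390400.0

390400.0 bps


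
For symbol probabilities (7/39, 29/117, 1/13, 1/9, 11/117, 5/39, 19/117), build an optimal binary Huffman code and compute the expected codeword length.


Huffman construction (repeatedly merge the two least-probable nodes; each merge adds 1 bit to every symbol beneath it): 1/13 + 11/117 = 20/117; 1/9 + 5/39 = 28/117; 19/117 + 20/117 = 1/3; 7/39 + 28/117 = 49/117; 29/117 + 1/3 = 68/117; 49/117 + 68/117 = 1. Resulting codeword lengths (in the order the probabilities were given): (2, 2, 4, 3, 4, 3, 3). L_avg = sum(p_i * l_i) = 7/39*2 + 29/117*2 + 1/13*4 + 1/9*3 + 11/117*4 + 5/39*3 + 19/117*3 = 107/39 = 2.7436

2.7436 bits


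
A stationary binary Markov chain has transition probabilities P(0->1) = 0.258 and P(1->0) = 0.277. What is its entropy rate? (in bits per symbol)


Stationary distribution: pi_0 = p10/(p01+p10) = 0.5178, pi_1 = 0.4822. Entropy rate H' = pi_0*H(p01) + pi_1*H(p10) = 0.5178*0.8237 + 0.4822*0.8513 = 0.837

0.837 bits/symbol


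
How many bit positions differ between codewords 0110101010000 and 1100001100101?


Count differing positions: ^ . ^ . ^ . . ^ ^ . ^ . ^ = 7 differences

7


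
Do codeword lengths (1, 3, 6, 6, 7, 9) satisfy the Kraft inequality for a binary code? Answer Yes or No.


Kraft sum = sum(2^(-l_i)) = 0.666, need <= 1. Result: satisfied (a binary prefix-free code with these lengths exists)

Yes


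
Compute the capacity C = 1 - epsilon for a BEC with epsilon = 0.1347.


C = 1 - epsilon = 1 - 0.1347 = 0.8653

0.8653 bits


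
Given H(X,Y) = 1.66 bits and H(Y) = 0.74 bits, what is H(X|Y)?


H(X|Y) = H(X,Y) - H(Y) = 1.66 - 0.74 = 0.92

0.92 bits


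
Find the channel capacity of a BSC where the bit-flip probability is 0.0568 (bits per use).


H(p) = -p*log2(p) - (1-p)*log2(1-p) = -0.0568*log2(0.0568) - 0.9432*log2(0.9432) = 0.235036 + 0.079572 = 0.3146. C = 1 - H(p) = 1 - 0.3146 = 0.6854

0.6854 bits


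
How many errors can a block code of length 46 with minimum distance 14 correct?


Correction capability = floor((d-1)/2) = floor((14-1)/2) = 6

6 errors


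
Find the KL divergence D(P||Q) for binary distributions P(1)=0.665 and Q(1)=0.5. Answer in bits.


KL = p*log2(p/q) + (1-p)*log2((1-p)/(1-q)) = 0.665*log2(0.665/0.5) + 0.335*log2(0.335/0.5) = 0.08

0.08 bits


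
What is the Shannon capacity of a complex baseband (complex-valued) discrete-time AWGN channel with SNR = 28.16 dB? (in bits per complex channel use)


SNR_linear = 10^(28.16/10) = 654.6362; C = log2(1 + SNR_linear) = log2(1 + 654.6362) = 9.3568

9.3568 bits/channel use


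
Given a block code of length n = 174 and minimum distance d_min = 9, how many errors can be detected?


Detection capability = d_min - 1 = 9 - 1 = 8

8 errors


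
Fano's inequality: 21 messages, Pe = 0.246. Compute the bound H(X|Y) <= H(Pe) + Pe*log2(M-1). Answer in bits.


H(Pe) = -Pe*log2(Pe) - (1-Pe)*log2(1-Pe) = -0.246*log2(0.246) - 0.754*log2(0.754) = 0.497724 + 0.307152 = 0.8049. Pe*log2(M-1) = 0.246*log2(20) = 1.063194. Bound = H(Pe) + Pe*log2(M-1) = 0.497724 + 0.307152 + 1.063194 = 1.8681

1.8681 bits


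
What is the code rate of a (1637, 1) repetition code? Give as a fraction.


Rate = k/n = 1/1637

1/1637


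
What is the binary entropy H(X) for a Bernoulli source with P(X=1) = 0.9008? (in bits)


H = -p*log2(p) - (1-p)*log2(1-p). -0.9008*log2(0.9008) = 0.135770; -0.0992*log2(0.0992) = 0.330685. H = 0.135770 + 0.330685 = 0.4665

0.4665 bits


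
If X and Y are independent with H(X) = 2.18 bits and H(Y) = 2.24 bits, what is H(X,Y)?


For independent variables, H(X,Y) = H(X) + H(Y) = 2.18 + 2.24 = 4.42

4.42 bits


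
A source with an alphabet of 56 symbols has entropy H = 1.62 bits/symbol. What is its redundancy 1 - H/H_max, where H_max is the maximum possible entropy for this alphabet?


H_max = log2(K) = log2(56) = 5.8074 bits/symbol. Redundancy = 1 - H/H_max = 1 - 1.62/5.8074 = 1 - 0.279 = 0.721

0.721


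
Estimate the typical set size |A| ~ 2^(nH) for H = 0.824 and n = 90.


log2|A_typical| = nH = 90 * 0.824 = 74.16, so |A_typical| ~ 2^74.16 = 2.110e+22

2.110e+22


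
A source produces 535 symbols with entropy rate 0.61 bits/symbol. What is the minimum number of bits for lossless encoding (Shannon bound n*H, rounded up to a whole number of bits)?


Minimum bits >= n * H = 535 * 0.61 = 326.35, rounded up to a whole number of bits = 327

327 bits


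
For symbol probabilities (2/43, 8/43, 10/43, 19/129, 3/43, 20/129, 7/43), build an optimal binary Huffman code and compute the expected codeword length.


Huffman construction (repeatedly merge the two least-probable nodes; each merge adds 1 bit to every symbol beneath it): 2/43 + 3/43 = 5/43; 5/43 + 19/129 = 34/129; 20/129 + 7/43 = 41/129; 8/43 + 10/43 = 18/43; 34/129 + 41/129 = 25/43; 18/43 + 25/43 = 1. Resulting codeword lengths (in the order the probabilities were given): (4, 2, 2, 3, 4, 3, 3). L_avg = sum(p_i * l_i) = 2/43*4 + 8/43*2 + 10/43*2 + 19/129*3 + 3/43*4 + 20/129*3 + 7/43*3 = 116/43 = 2.6977

2.6977 bits


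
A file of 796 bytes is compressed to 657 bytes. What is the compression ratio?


Ratio = original / compressed = 796 / 657 = 1.2116

1.2116


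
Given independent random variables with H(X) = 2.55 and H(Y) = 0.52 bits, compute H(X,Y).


For independent variables, H(X,Y) = H(X) + H(Y) = 2.55 + 0.52 = 3.07

3.07 bits


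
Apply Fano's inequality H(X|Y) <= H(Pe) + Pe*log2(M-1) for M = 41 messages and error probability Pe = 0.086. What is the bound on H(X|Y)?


H(Pe) = -Pe*log2(Pe) - (1-Pe)*log2(1-Pe) = -0.086*log2(0.086) - 0.914*log2(0.914) = 0.304399 + 0.118577 = 0.423. Pe*log2(M-1) = 0.086*log2(40) = 0.457686. Bound = H(Pe) + Pe*log2(M-1) = 0.304399 + 0.118577 + 0.457686 = 0.8807

0.8807 bits


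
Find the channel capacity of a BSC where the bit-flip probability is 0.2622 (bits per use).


H(p) = -p*log2(p) - (1-p)*log2(1-p) = -0.2622*log2(0.2622) - 0.7378*log2(0.7378) = 0.506376 + 0.323672 = 0.83. C = 1 - H(p) = 1 - 0.83 = 0.17

0.17 bits


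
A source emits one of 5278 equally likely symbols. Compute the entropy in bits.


H = log2(n) = log2(5278) = 12.3658

12.3658 bits


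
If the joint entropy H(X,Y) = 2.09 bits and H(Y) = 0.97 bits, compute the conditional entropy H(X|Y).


H(X|Y) = H(X,Y) - H(Y) = 2.09 - 0.97 = 1.12

1.12 bits


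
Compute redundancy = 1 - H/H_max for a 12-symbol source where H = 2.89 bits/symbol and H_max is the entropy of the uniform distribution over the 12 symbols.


H_max = log2(K) = log2(12) = 3.585 bits/symbol. Redundancy = 1 - H/H_max = 1 - 2.89/3.585 = 1 - 0.8061 = 0.1939

0.1939


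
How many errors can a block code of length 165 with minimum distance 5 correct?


Correction capability = floor((d-1)/2) = floor((5-1)/2) = 2

2 errors


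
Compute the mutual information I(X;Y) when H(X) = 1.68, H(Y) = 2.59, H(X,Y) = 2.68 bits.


I(X;Y) = H(X) + H(Y) - H(X,Y) = 1.68 + 2.59 - 2.68 = 1.59

1.59 bits


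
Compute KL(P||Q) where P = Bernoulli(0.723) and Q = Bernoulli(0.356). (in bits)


KL = p*log2(p/q) + (1-p)*log2((1-p)/(1-q)) = 0.723*log2(0.723/0.356) + 0.277*log2(0.277/0.644) = 0.4018

0.4018 bits


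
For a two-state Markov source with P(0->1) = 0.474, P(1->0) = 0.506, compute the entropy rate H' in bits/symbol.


Stationary distribution: pi_0 = p10/(p01+p10) = 0.5163, pi_1 = 0.4837. Entropy rate H' = pi_0*H(p01) + pi_1*H(p10) = 0.5163*0.998 + 0.4837*0.9999 = 0.9989

0.9989 bits/symbol


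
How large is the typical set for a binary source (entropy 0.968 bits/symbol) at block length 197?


log2|A_typical| = nH = 197 * 0.968 = 190.696, so |A_typical| ~ 2^190.696 = 2.542e+57

2.542e+57


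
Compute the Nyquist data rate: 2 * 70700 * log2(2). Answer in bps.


Rate = 2 * B * log2(M) = 2 * 70700 * 1.0 = 141400.0

141400.0 bps


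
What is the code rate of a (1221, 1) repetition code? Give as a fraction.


Rate = k/n = 1/1221

1/1221


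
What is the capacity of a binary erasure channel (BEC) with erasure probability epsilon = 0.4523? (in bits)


C = 1 - epsilon = 1 - 0.4523 = 0.5477

0.5477 bits


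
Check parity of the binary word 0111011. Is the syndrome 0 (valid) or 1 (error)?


Syndrome = XOR of all bits = 0 XOR 1 XOR 1 XOR 1 XOR 0 XOR 1 XOR 1 = 1

1


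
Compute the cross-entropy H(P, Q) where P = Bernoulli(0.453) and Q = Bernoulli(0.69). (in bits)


H(P,Q) = -p*log2(q) - (1-p)*log2(1-q). -0.453*log2(0.69) = 0.242505; -0.547*log2(0.31) = 0.924244. H(P,Q) = 0.242505 + 0.924244 = 1.1667

1.1667 bits


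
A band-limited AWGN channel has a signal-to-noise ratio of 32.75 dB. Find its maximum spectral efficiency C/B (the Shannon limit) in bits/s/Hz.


SNR_linear = 10^(32.75/10) = 1883.6491; C/B = log2(1 + SNR_linear) = log2(1 + 1883.6491) = 10.8801

10.8801 bits/s/Hz


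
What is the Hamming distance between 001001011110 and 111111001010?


Count differing positions: ^ ^ . ^ ^ . . ^ . ^ . . = 6 differences

6


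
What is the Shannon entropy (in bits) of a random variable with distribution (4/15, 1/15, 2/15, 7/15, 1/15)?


H = -sum(p_i * log2(p_i)). Terms: -(4/15)*log2(4/15) = 0.508504; -(1/15)*log2(1/15) = 0.260459; -(2/15)*log2(2/15) = 0.387585; -(7/15)*log2(7/15) = 0.513117; -(1/15)*log2(1/15) = 0.260459. H = 0.508504 + 0.260459 + 0.387585 + 0.513117 + 0.260459 = 1.9301

1.9301 bits


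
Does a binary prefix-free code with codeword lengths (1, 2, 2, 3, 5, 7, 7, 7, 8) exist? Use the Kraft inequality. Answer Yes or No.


Kraft sum = sum(2^(-l_i)) = 1.1836, need <= 1. Result: violated (a binary prefix-free code with these lengths cannot exist)

No


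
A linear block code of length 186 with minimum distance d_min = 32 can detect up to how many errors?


Detection capability = d_min - 1 = 32 - 1 = 31

31 errors


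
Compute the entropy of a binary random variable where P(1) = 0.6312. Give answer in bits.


H = -p*log2(p) - (1-p)*log2(1-p). -0.6312*log2(0.6312) = 0.419010; -0.3688*log2(0.3688) = 0.530736. H = 0.419010 + 0.530736 = 0.9497

0.9497 bits


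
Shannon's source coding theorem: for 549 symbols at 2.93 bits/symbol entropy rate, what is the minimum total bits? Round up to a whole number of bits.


Minimum bits >= n * H = 549 * 2.93 = 1608.57, rounded up to a whole number of bits = 1609

1609 bits


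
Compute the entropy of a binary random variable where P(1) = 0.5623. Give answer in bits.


H = -p*log2(p) - (1-p)*log2(1-p). -0.5623*log2(0.5623) = 0.467040; -0.4377*log2(0.4377) = 0.521732. H = 0.467040 + 0.521732 = 0.9888

0.9888 bits


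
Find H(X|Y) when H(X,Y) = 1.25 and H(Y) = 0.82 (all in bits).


H(X|Y) = H(X,Y) - H(Y) = 1.25 - 0.82 = 0.43

0.43 bits


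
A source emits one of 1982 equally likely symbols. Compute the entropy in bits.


H = log2(n) = log2(1982) = 10.9527

10.9527 bits


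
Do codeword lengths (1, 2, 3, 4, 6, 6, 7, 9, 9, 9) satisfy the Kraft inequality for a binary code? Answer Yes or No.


Kraft sum = sum(2^(-l_i)) = 0.9824, need <= 1. Result: satisfied (a binary prefix-free code with these lengths exists)

Yes


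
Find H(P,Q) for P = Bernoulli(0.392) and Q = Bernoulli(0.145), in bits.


H(P,Q) = -p*log2(q) - (1-p)*log2(1-q). -0.392*log2(0.145) = 1.092063; -0.608*log2(0.855) = 0.137410. H(P,Q) = 1.092063 + 0.137410 = 1.2295

1.2295 bits


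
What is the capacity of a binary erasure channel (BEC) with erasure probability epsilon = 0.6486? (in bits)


C = 1 - epsilon = 1 - 0.6486 = 0.3514

0.3514 bits


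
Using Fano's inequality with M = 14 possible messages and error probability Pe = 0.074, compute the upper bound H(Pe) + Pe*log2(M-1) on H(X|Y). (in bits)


H(Pe) = -Pe*log2(Pe) - (1-Pe)*log2(1-Pe) = -0.074*log2(0.074) - 0.926*log2(0.926) = 0.277968 + 0.102708 = 0.3807. Pe*log2(M-1) = 0.074*log2(13) = 0.273833. Bound = H(Pe) + Pe*log2(M-1) = 0.277968 + 0.102708 + 0.273833 = 0.6545

0.6545 bits


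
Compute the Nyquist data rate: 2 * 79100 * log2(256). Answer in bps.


Rate = 2 * B * log2(M) = 2 * 79100 * 8.0 = 1265600.0

1265600.0 bps


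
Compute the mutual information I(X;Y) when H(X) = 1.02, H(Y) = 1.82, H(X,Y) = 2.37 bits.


I(X;Y) = H(X) + H(Y) - H(X,Y) = 1.02 + 1.82 - 2.37 = 0.47

0.47 bits


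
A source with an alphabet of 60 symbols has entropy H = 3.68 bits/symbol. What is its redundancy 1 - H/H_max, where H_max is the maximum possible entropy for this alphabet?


H_max = log2(K) = log2(60) = 5.9069 bits/symbol. Redundancy = 1 - H/H_max = 1 - 3.68/5.9069 = 1 - 0.623 = 0.377

0.377


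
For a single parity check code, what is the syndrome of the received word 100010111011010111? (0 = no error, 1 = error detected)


Syndrome = XOR of all bits = 1 XOR 0 XOR 0 XOR 0 XOR 1 XOR 0 XOR 1 XOR 1 XOR 1 XOR 0 XOR 1 XOR 1 XOR 0 XOR 1 XOR 0 XOR 1 XOR 1 XOR 1 = 1

1


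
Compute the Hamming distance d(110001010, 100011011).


Count differing positions: . ^ . . ^ . . . ^ = 3 differences

3


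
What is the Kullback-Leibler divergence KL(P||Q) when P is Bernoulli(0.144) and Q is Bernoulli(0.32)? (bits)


KL = p*log2(p/q) + (1-p)*log2((1-p)/(1-q)) = 0.144*log2(0.144/0.32) + 0.856*log2(0.856/0.68) = 0.1184

0.1184 bits


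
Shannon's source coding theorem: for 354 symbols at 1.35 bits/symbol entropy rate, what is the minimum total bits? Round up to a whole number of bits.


Minimum bits >= n * H = 354 * 1.35 = 477.9, rounded up to a whole number of bits = 478

478 bits


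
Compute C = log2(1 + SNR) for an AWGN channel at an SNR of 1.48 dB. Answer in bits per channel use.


SNR_linear = 10^(1.48/10) = 1.406; C = log2(1 + SNR_linear) = log2(1 + 1.406) = 1.2667

1.2667 bits/channel use


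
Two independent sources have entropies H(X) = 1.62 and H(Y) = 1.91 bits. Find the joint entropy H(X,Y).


For independent variables, H(X,Y) = H(X) + H(Y) = 1.62 + 1.91 = 3.53

3.53 bits


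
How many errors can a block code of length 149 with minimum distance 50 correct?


Correction capability = floor((d-1)/2) = floor((50-1)/2) = 24

24 errors


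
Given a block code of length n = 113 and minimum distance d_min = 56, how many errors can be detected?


Detection capability = d_min - 1 = 56 - 1 = 55

55 errors
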